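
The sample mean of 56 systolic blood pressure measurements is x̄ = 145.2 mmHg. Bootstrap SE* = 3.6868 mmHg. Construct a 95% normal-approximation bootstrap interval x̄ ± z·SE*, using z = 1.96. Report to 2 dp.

(137.97, 152.43)

Margin = 1.96 × 3.6868 = 7.226
Interval: 145.2 ± 7.226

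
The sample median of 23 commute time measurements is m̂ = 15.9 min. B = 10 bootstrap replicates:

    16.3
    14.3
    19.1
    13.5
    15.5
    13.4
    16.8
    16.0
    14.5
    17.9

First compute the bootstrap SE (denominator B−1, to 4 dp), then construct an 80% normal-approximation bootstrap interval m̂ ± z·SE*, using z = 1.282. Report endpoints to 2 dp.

Mean of replicates = 15.7300; sum of squared deviations = 31.6210; SE* = √(31.6210/9) = 1.8744
Margin = 1.282 × 1.8744 = 2.403
Interval: 15.9 ± 2.403

(13.50, 18.30)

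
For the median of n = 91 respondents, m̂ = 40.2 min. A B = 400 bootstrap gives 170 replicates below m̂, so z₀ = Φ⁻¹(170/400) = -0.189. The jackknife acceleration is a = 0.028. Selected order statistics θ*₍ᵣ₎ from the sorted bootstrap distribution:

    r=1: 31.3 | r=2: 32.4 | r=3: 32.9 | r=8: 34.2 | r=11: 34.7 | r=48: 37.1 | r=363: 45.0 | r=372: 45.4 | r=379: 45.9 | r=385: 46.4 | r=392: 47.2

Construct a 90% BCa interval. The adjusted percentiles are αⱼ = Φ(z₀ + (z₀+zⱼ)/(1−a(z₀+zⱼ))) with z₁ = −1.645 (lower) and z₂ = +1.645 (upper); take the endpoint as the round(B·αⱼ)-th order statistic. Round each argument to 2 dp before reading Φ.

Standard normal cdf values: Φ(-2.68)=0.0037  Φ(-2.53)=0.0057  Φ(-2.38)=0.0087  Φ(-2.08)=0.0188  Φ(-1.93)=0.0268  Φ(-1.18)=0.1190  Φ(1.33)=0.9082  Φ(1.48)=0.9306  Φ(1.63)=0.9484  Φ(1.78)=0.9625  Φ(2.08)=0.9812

(34.7, 45.0)

Lower: z₀ + z₁ = -0.189 + (-1.645) = -1.834; 1 − a(z₀+z₁) = 1 − (0.028)(-1.834) = 1.0514; argument = -0.189 + (-1.834)/1.0514 = -1.9334 → -1.93.
α₁ = Φ(-1.93) = 0.0268; rank = round(400 × 0.0268) = 11; θ*₍11₎ = 34.7.
Upper: z₀ + z₂ = 1.456; 1 − a(z₀+z₂) = 0.9592; argument = 1.3289 → 1.33; α₂ = 0.9082; rank = 363; θ*₍363₎ = 45.0.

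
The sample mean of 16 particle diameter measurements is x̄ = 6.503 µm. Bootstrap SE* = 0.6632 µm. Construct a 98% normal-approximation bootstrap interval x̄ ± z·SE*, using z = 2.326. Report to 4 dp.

Margin = 2.326 × 0.6632 = 1.54260
Interval: 6.503 ± 1.54260

(4.9604, 8.0456)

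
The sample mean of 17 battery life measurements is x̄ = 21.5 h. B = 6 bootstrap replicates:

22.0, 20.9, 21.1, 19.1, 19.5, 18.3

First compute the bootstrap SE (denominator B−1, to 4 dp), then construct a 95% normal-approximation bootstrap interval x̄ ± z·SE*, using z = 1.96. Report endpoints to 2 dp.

(18.75, 24.25)

Mean of replicates = 20.1500; sum of squared deviations = 9.8350; SE* = √(9.8350/5) = 1.4025
Margin = 1.96 × 1.4025 = 2.749
Interval: 21.5 ± 2.749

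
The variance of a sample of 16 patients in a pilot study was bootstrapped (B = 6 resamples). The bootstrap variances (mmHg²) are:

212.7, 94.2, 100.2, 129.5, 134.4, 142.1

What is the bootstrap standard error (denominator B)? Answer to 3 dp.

SE* = 38.713

Bootstrap SE is the standard deviation of the 6 replicate variances.
Mean of replicates: (212.7 + 94.2 + 100.2 + 129.5 + 134.4 + 142.1) / 6 = 813.1000 / 6 = 135.5167
Sum of squared deviations: (+77.1833)² + (−41.3167)² + (−35.3167)² + (−6.0167)² + (−1.1167)² + (+6.5833)² = 8992.3883
Variance = 8992.3883 / 6 = 1498.7314
SE* = √1498.7314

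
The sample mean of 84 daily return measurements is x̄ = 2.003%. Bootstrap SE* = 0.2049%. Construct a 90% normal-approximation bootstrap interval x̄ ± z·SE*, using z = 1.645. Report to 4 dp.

Margin = 1.645 × 0.2049 = 0.33706
Interval: 2.003 ± 0.33706

(1.6659, 2.3401)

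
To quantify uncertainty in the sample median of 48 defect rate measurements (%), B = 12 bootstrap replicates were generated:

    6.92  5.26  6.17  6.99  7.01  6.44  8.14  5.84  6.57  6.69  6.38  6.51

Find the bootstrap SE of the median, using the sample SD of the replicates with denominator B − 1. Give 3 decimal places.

Bootstrap SE is the standard deviation of the 12 replicate medians.
Mean of replicates: (6.92 + 5.26 + 6.17 + 6.99 + 7.01 + 6.44 + 8.14 + 5.84 + 6.57 + 6.69 + 6.38 + 6.51) / 12 = 78.9200 / 12 = 6.5767
Sum of squared deviations: (+0.3433)² + (−1.3167)² + (−0.4067)² + (+0.4133)² + (+0.4333)² + (−0.1367)² + (+1.5633)² + (−0.7367)² + (−0.0067)² + (+0.1133)² + (−0.1967)² + (−0.0667)² = 5.4369
Variance = 5.4369 / 11 = 0.4943
SE* = √0.4943

SE* = 0.703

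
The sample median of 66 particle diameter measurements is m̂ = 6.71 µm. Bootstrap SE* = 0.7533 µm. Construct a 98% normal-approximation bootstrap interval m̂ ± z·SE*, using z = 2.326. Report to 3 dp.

(4.958, 8.462)

Margin = 2.326 × 0.7533 = 1.7522
Interval: 6.71 ± 1.7522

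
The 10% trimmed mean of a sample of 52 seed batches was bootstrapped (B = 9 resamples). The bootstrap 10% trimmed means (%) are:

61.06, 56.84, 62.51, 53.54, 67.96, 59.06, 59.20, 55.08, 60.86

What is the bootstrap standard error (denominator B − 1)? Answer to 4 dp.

Bootstrap SE is the standard deviation of the 9 replicate 10% trimmed means.
Mean of replicates: (61.06 + 56.84 + 62.51 + 53.54 + 67.96 + 59.06 + 59.20 + 55.08 + 60.86) / 9 = 536.11000 / 9 = 59.56778
Sum of squared deviations: (+1.49222)² + (−2.72778)² + (+2.94222)² + (−6.02778)² + (+8.39222)² + (−0.50778)² + (−0.36778)² + (−4.48778)² + (+1.29222)² = 147.29076
Variance = 147.29076 / 8 = 18.41134
SE* = √18.41134

SE* = 4.2908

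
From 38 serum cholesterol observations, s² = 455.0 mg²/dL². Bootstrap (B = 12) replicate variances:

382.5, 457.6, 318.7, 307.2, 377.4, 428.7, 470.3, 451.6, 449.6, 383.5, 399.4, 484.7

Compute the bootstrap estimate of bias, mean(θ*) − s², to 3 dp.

mean(θ*) = (382.5 + 457.6 + 318.7 + 307.2 + 377.4 + 428.7 + 470.3 + 451.6 + 449.6 + 383.5 + 399.4 + 484.7) / 12 = 409.2667
bias = 409.2667 − 455.0

bias = −45.733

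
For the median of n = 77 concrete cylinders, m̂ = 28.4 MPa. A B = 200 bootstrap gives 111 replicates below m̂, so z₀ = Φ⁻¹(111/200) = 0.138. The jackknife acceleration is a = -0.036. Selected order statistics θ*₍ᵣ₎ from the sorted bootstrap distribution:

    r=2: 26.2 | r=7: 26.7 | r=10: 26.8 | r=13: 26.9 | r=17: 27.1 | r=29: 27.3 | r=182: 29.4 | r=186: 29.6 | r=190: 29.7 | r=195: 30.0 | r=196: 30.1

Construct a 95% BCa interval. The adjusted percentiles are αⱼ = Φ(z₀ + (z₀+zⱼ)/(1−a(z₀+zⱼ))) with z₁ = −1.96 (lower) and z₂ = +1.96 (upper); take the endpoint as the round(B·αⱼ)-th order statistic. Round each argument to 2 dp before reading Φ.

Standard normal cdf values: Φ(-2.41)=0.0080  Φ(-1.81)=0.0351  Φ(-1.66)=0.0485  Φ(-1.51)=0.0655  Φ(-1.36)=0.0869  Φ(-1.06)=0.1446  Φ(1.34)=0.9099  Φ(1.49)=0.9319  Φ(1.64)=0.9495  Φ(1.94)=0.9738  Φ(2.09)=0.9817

(26.7, 30.1)

Lower: z₀ + z₁ = 0.138 + (-1.960) = -1.822; 1 − a(z₀+z₁) = 1 − (-0.036)(-1.822) = 0.9344; argument = 0.138 + (-1.822)/0.9344 = -1.8119 → -1.81.
α₁ = Φ(-1.81) = 0.0351; rank = round(200 × 0.0351) = 7; θ*₍7₎ = 26.7.
Upper: z₀ + z₂ = 2.098; 1 − a(z₀+z₂) = 1.0755; argument = 2.0887 → 2.09; α₂ = 0.9817; rank = 196; θ*₍196₎ = 30.1.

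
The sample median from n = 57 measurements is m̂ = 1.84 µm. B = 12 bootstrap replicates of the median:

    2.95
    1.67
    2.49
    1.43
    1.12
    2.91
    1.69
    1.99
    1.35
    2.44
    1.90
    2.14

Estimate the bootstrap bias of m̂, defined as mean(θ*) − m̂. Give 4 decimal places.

mean(θ*) = (2.95 + 1.67 + 2.49 + 1.43 + 1.12 + 2.91 + 1.69 + 1.99 + 1.35 + 2.44 + 1.90 + 2.14) / 12 = 2.00667
bias = 2.00667 − 1.84

bias = +0.1667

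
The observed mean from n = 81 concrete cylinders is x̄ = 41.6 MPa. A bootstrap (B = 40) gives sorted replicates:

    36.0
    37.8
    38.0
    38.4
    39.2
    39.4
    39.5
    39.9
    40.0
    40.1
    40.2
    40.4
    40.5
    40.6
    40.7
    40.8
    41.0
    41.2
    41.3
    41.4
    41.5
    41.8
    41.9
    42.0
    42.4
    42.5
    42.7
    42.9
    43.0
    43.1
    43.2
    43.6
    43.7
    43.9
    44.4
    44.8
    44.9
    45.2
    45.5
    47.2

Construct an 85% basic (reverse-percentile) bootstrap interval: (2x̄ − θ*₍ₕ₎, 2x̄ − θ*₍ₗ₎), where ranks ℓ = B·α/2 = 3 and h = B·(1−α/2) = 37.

(38.3, 45.2)

Percentile endpoints at ranks 3 and 37: θ*₍3₎ = 38.0, θ*₍37₎ = 44.9.
Basic interval reflects these around x̄:
  lower = 2 × 41.6 − 44.9 = 38.3
  upper = 2 × 41.6 − 38.0 = 45.2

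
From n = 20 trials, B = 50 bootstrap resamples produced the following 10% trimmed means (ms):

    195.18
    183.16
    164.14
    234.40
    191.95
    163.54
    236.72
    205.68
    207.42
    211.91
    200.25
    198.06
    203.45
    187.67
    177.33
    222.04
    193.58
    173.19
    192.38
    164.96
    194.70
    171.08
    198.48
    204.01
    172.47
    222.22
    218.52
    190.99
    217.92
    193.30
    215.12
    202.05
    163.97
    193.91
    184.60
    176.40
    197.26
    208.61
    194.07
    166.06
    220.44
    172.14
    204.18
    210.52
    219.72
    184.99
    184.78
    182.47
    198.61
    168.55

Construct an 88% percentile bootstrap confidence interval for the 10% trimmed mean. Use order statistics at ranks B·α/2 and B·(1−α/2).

(164.14, 222.04)

Sorted replicates: 163.54, 163.97, 164.14, 164.96, 166.06, 168.55, 171.08, 172.14, 172.47, 173.19, 176.40, 177.33, 182.47, 183.16, 184.60, 184.78, 184.99, 187.67, 190.99, 191.95, 192.38, 193.30, 193.58, 193.91, 194.07, 194.70, 195.18, 197.26, 198.06, 198.48, 198.61, 200.25, 202.05, 203.45, 204.01, 204.18, 205.68, 207.42, 208.61, 210.52, 211.91, 215.12, 217.92, 218.52, 219.72, 220.44, 222.04, 222.22, 234.40, 236.72
α = 0.12; lower rank = 50 × 0.060 = 3; upper rank = 50 × 0.940 = 47.
The 3rd smallest replicate is 164.14; the 47th is 222.04.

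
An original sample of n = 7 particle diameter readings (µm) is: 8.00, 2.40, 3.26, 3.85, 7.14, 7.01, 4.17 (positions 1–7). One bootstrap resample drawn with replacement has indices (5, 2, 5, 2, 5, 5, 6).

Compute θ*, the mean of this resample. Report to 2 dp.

Resample values: 7.14, 2.40, 7.14, 2.40, 7.14, 7.14, 7.01.
Mean = (7.14 + 2.40 + 7.14 + 2.40 + 7.14 + 7.14 + 7.01) / 7 = 40.370 / 7 = 5.77

θ* = 5.77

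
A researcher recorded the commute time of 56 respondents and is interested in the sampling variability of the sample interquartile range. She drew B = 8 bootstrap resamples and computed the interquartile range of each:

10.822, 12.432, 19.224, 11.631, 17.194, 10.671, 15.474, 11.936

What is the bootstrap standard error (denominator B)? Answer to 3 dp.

SE* = 3.007

Bootstrap SE is the standard deviation of the 8 replicate interquartile ranges.
Mean of replicates: (10.822 + 12.432 + 19.224 + 11.631 + 17.194 + 10.671 + 15.474 + 11.936) / 8 = 109.3840 / 8 = 13.6730
Sum of squared deviations: (−2.8510)² + (−1.2410)² + (+5.5510)² + (−2.0420)² + (+3.5210)² + (−3.0020)² + (+1.8010)² + (−1.7370)² = 72.3219
Variance = 72.3219 / 8 = 9.0402
SE* = √9.0402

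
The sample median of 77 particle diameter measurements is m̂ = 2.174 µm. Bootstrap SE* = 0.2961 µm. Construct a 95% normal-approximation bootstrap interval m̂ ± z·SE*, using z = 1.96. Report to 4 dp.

(1.5936, 2.7544)

Margin = 1.96 × 0.2961 = 0.58036
Interval: 2.174 ± 0.58036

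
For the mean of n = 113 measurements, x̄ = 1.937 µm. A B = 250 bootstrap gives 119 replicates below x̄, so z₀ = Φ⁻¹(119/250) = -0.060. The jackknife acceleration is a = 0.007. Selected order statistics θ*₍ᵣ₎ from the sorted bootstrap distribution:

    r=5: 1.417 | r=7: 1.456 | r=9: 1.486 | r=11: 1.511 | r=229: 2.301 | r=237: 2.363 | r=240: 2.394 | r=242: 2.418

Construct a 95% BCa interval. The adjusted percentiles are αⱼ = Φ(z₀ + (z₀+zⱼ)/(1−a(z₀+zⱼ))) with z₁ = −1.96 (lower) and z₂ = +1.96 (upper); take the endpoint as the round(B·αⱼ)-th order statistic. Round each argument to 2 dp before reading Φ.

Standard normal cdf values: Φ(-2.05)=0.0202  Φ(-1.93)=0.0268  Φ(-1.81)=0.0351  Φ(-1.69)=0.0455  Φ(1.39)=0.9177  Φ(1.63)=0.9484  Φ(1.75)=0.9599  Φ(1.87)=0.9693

(1.417, 2.418)

Lower: z₀ + z₁ = -0.060 + (-1.960) = -2.020; 1 − a(z₀+z₁) = 1 − (0.007)(-2.020) = 1.0141; argument = -0.060 + (-2.020)/1.0141 = -2.0518 → -2.05.
α₁ = Φ(-2.05) = 0.0202; rank = round(250 × 0.0202) = 5; θ*₍5₎ = 1.417.
Upper: z₀ + z₂ = 1.900; 1 − a(z₀+z₂) = 0.9867; argument = 1.8656 → 1.87; α₂ = 0.9693; rank = 242; θ*₍242₎ = 2.418.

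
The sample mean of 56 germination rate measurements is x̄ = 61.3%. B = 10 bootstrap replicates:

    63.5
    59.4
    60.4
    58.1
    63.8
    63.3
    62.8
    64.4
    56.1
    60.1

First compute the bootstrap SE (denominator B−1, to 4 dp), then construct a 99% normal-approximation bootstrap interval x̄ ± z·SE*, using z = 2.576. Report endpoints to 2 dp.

Mean of replicates = 61.1900; sum of squared deviations = 69.9690; SE* = √(69.9690/9) = 2.7882
Margin = 2.576 × 2.7882 = 7.182
Interval: 61.3 ± 7.182

(54.12, 68.48)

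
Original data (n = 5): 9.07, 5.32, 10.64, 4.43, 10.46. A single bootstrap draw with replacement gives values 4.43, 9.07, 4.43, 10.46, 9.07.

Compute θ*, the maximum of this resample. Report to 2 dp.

Maximum = 10.46

θ* = 10.46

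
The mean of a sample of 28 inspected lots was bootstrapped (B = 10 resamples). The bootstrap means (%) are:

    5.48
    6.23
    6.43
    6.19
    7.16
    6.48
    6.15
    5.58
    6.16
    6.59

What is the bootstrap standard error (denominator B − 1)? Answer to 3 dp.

Bootstrap SE is the standard deviation of the 10 replicate means.
Mean of replicates: (5.48 + 6.23 + 6.43 + 6.19 + 7.16 + 6.48 + 6.15 + 5.58 + 6.16 + 6.59) / 10 = 62.4500 / 10 = 6.2450
Sum of squared deviations: (−0.7650)² + (−0.0150)² + (+0.1850)² + (−0.0550)² + (+0.9150)² + (+0.2350)² + (−0.0950)² + (−0.6650)² + (−0.0850)² + (+0.3450)² = 2.0926
Variance = 2.0926 / 9 = 0.2325
SE* = √0.2325

SE* = 0.482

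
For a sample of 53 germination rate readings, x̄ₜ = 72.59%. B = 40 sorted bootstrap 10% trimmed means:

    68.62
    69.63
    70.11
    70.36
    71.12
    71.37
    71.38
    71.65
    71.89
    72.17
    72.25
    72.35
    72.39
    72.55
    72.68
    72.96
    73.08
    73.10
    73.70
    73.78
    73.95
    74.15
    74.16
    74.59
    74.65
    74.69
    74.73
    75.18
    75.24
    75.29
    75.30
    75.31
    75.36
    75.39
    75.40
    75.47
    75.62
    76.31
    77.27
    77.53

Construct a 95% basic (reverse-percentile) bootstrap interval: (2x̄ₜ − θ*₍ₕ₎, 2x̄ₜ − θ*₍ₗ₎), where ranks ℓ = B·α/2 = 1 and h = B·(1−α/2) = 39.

Percentile endpoints at ranks 1 and 39: θ*₍1₎ = 68.62, θ*₍39₎ = 77.27.
Basic interval reflects these around x̄ₜ:
  lower = 2 × 72.59 − 77.27 = 67.91
  upper = 2 × 72.59 − 68.62 = 76.56

(67.91, 76.56)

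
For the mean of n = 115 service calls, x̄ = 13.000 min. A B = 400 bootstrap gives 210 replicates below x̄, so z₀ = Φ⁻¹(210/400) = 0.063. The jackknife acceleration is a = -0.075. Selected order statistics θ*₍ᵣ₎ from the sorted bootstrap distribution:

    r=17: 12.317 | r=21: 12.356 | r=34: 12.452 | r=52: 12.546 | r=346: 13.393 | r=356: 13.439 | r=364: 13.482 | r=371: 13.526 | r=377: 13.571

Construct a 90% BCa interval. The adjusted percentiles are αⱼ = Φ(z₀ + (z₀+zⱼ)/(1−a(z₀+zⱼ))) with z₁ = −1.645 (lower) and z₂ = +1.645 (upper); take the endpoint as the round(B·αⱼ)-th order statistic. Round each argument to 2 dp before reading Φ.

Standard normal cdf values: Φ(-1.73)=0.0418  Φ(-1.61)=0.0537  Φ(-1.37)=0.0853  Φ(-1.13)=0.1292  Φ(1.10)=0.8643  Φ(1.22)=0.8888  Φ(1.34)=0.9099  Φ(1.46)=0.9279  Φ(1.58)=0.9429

Lower: z₀ + z₁ = 0.063 + (-1.645) = -1.582; 1 − a(z₀+z₁) = 1 − (-0.075)(-1.582) = 0.8813; argument = 0.063 + (-1.582)/0.8813 = -1.7320 → -1.73.
α₁ = Φ(-1.73) = 0.0418; rank = round(400 × 0.0418) = 17; θ*₍17₎ = 12.317.
Upper: z₀ + z₂ = 1.708; 1 − a(z₀+z₂) = 1.1281; argument = 1.5771 → 1.58; α₂ = 0.9429; rank = 377; θ*₍377₎ = 13.571.

(12.317, 13.571)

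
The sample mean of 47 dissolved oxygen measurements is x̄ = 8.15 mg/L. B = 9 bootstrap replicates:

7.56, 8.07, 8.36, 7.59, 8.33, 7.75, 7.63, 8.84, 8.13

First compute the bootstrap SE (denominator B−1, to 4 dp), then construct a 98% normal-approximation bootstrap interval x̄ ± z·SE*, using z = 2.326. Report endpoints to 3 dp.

Mean of replicates = 8.0289; sum of squared deviations = 1.5195; SE* = √(1.5195/8) = 0.4358
Margin = 2.326 × 0.4358 = 1.0137
Interval: 8.15 ± 1.0137

(7.136, 9.164)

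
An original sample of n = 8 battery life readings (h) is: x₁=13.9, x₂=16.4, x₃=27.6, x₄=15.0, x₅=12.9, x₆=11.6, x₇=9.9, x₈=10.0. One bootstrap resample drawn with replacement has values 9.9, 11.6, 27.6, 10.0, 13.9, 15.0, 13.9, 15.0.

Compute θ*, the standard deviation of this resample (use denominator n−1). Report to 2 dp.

Mean = 14.6125; sum of squared deviations = 222.5488
s² = 222.5488 / 7 = 31.7927
s = √31.7927 = 5.64

θ* = 5.64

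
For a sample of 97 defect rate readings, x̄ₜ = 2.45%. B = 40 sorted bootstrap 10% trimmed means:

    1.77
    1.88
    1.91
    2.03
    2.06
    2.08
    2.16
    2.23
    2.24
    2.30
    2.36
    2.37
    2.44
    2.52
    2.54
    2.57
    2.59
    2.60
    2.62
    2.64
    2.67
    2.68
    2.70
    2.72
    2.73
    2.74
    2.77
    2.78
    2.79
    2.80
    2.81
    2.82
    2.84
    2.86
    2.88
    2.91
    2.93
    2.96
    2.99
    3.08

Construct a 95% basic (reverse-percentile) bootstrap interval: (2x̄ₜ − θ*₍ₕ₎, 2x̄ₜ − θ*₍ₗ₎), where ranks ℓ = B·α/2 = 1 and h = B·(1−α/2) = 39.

(1.91, 3.13)

Percentile endpoints at ranks 1 and 39: θ*₍1₎ = 1.77, θ*₍39₎ = 2.99.
Basic interval reflects these around x̄ₜ:
  lower = 2 × 2.45 − 2.99 = 1.91
  upper = 2 × 2.45 − 1.77 = 3.13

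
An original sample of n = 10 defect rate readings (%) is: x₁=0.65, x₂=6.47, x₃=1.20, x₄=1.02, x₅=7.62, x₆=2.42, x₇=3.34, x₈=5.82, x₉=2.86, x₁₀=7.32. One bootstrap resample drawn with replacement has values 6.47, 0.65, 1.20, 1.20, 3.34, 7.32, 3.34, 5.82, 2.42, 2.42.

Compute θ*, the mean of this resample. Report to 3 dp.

Mean = (6.47 + 0.65 + 1.20 + 1.20 + 3.34 + 7.32 + 3.34 + 5.82 + 2.42 + 2.42) / 10 = 34.180 / 10 = 3.418

θ* = 3.418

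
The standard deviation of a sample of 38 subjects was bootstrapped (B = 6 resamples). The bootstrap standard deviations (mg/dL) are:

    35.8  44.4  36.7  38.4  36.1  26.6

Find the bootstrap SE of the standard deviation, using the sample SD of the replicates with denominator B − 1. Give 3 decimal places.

Bootstrap SE is the standard deviation of the 6 replicate standard deviations.
Mean of replicates: (35.8 + 44.4 + 36.7 + 38.4 + 36.1 + 26.6) / 6 = 218.0000 / 6 = 36.3333
Sum of squared deviations: (−0.5333)² + (+8.0667)² + (+0.3667)² + (+2.0667)² + (−0.2333)² + (−9.7333)² = 164.5533
Variance = 164.5533 / 5 = 32.9107
SE* = √32.9107

SE* = 5.737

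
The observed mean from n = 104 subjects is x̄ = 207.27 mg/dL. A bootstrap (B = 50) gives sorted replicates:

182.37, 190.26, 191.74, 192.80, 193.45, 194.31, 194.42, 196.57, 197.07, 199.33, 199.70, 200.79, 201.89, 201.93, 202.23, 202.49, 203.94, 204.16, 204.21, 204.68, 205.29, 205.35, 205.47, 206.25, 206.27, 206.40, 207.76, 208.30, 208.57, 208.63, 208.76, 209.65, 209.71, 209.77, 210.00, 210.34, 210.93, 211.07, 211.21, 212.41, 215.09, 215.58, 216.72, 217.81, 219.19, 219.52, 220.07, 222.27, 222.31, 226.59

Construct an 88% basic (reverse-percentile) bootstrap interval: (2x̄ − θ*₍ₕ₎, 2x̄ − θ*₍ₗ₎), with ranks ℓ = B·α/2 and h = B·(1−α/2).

Percentile endpoints at ranks 3 and 47: θ*₍3₎ = 191.74, θ*₍47₎ = 220.07.
Basic interval reflects these around x̄:
  lower = 2 × 207.27 − 220.07 = 194.47
  upper = 2 × 207.27 − 191.74 = 222.80

(194.47, 222.80)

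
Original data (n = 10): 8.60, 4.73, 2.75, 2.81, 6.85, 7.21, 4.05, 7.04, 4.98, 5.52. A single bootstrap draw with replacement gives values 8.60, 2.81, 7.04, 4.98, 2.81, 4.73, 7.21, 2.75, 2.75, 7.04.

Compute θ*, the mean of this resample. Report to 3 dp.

θ* = 5.072

Mean = (8.60 + 2.81 + 7.04 + 4.98 + 2.81 + 4.73 + 7.21 + 2.75 + 2.75 + 7.04) / 10 = 50.720 / 10 = 5.072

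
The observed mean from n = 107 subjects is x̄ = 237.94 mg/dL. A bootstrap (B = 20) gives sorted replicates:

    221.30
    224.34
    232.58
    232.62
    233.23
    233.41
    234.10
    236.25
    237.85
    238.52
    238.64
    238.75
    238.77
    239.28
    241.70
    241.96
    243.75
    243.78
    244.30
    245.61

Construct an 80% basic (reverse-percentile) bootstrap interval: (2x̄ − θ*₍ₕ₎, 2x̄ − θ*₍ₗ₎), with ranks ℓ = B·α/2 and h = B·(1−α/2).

Percentile endpoints at ranks 2 and 18: θ*₍2₎ = 224.34, θ*₍18₎ = 243.78.
Basic interval reflects these around x̄:
  lower = 2 × 237.94 − 243.78 = 232.10
  upper = 2 × 237.94 − 224.34 = 251.54

(232.10, 251.54)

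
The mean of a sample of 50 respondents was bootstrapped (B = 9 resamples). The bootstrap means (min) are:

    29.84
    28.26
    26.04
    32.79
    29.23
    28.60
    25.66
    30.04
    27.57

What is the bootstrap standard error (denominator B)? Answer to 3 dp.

SE* = 2.052

Bootstrap SE is the standard deviation of the 9 replicate means.
Mean of replicates: (29.84 + 28.26 + 26.04 + 32.79 + 29.23 + 28.60 + 25.66 + 30.04 + 27.57) / 9 = 258.0300 / 9 = 28.6700
Sum of squared deviations: (+1.1700)² + (−0.4100)² + (−2.6300)² + (+4.1200)² + (+0.5600)² + (−0.0700)² + (−3.0100)² + (+1.3700)² + (−1.1000)² = 37.8938
Variance = 37.8938 / 9 = 4.2104
SE* = √4.2104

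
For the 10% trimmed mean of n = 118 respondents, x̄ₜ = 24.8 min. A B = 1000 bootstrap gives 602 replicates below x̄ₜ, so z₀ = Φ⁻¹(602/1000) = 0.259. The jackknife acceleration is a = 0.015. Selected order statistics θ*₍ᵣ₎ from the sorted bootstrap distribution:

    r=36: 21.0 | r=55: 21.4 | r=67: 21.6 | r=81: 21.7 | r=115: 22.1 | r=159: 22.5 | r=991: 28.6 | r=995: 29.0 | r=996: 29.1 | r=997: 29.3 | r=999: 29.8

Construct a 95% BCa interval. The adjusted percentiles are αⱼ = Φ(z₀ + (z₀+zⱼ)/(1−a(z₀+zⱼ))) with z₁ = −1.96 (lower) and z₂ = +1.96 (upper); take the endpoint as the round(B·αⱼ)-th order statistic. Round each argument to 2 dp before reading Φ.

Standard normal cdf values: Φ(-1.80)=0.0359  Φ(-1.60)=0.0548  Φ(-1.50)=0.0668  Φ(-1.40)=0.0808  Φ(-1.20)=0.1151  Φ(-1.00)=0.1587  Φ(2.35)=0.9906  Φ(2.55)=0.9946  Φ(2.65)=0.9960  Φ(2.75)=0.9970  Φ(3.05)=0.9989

(21.7, 29.0)

Lower: z₀ + z₁ = 0.259 + (-1.960) = -1.701; 1 − a(z₀+z₁) = 1 − (0.015)(-1.701) = 1.0255; argument = 0.259 + (-1.701)/1.0255 = -1.3997 → -1.40.
α₁ = Φ(-1.40) = 0.0808; rank = round(1000 × 0.0808) = 81; θ*₍81₎ = 21.7.
Upper: z₀ + z₂ = 2.219; 1 − a(z₀+z₂) = 0.9667; argument = 2.5544 → 2.55; α₂ = 0.9946; rank = 995; θ*₍995₎ = 29.0.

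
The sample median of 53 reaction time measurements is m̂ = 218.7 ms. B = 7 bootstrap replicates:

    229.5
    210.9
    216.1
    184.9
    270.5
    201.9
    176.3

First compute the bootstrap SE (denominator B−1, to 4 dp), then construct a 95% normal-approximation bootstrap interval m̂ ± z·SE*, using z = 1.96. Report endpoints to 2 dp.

Mean of replicates = 212.8714; sum of squared deviations = 5852.1143; SE* = √(5852.1143/6) = 31.2306
Margin = 1.96 × 31.2306 = 61.212
Interval: 218.7 ± 61.212

(157.49, 279.91)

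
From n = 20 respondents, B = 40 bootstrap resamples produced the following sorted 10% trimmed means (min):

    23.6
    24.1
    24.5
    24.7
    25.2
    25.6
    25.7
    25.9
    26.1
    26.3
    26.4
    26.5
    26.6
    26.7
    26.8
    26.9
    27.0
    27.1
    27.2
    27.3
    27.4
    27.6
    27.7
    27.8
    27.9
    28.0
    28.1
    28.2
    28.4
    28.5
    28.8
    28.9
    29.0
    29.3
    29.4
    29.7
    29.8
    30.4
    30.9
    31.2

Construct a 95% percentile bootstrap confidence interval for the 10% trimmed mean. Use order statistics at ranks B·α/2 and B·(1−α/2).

α = 0.05; lower rank = 40 × 0.025 = 1; upper rank = 40 × 0.975 = 39.
The 1st smallest replicate is 23.6; the 39th is 30.9.

(23.6, 30.9)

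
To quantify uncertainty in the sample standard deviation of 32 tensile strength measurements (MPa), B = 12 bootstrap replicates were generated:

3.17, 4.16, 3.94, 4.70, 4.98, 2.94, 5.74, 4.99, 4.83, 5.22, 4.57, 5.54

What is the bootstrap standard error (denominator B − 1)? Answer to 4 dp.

SE* = 0.8709

Bootstrap SE is the standard deviation of the 12 replicate standard deviations.
Mean of replicates: (3.17 + 4.16 + 3.94 + 4.70 + 4.98 + 2.94 + 5.74 + 4.99 + 4.83 + 5.22 + 4.57 + 5.54) / 12 = 54.78000 / 12 = 4.56500
Sum of squared deviations: (−1.39500)² + (−0.40500)² + (−0.62500)² + (+0.13500)² + (+0.41500)² + (−1.62500)² + (+1.17500)² + (+0.42500)² + (+0.26500)² + (+0.65500)² + (+0.00500)² + (+0.97500)² = 8.34290
Variance = 8.34290 / 11 = 0.75845
SE* = √0.75845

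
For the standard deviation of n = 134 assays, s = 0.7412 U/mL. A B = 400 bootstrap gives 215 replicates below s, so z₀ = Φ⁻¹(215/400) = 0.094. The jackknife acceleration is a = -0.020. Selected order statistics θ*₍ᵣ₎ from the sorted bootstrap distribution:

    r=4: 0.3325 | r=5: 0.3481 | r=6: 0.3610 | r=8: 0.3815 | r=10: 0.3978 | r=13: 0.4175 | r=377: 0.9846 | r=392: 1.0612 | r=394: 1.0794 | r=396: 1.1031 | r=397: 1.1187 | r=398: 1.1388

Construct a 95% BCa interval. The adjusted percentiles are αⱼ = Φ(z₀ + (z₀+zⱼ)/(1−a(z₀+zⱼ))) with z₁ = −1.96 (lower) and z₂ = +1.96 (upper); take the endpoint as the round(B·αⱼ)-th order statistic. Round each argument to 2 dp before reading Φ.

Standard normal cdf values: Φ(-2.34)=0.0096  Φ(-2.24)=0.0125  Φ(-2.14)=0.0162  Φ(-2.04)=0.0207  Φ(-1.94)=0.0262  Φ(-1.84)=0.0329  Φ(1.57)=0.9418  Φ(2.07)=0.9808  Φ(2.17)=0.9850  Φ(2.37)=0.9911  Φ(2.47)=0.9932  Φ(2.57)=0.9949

Lower: z₀ + z₁ = 0.094 + (-1.960) = -1.866; 1 − a(z₀+z₁) = 1 − (-0.020)(-1.866) = 0.9627; argument = 0.094 + (-1.866)/0.9627 = -1.8443 → -1.84.
α₁ = Φ(-1.84) = 0.0329; rank = round(400 × 0.0329) = 13; θ*₍13₎ = 0.4175.
Upper: z₀ + z₂ = 2.054; 1 − a(z₀+z₂) = 1.0411; argument = 2.0670 → 2.07; α₂ = 0.9808; rank = 392; θ*₍392₎ = 1.0612.

(0.4175, 1.0612)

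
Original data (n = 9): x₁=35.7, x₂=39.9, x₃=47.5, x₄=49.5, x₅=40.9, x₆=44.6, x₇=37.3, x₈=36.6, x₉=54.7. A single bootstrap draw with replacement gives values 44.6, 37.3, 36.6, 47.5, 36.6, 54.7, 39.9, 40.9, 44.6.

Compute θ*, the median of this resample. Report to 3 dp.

Sorted: 36.6, 36.6, 37.3, 39.9, 40.9, 44.6, 44.6, 47.5, 54.7
Median = middle value = 40.900

θ* = 40.900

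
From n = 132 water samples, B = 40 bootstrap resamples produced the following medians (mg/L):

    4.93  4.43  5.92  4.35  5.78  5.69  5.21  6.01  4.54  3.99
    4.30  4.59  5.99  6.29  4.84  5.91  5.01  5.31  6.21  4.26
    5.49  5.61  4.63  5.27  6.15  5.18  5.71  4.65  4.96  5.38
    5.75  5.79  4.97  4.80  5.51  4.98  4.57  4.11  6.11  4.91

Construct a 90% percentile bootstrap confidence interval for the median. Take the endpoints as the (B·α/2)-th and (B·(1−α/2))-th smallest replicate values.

(4.11, 6.15)

Sorted replicates: 3.99, 4.11, 4.26, 4.30, 4.35, 4.43, 4.54, 4.57, 4.59, 4.63, 4.65, 4.80, 4.84, 4.91, 4.93, 4.96, 4.97, 4.98, 5.01, 5.18, 5.21, 5.27, 5.31, 5.38, 5.49, 5.51, 5.61, 5.69, 5.71, 5.75, 5.78, 5.79, 5.91, 5.92, 5.99, 6.01, 6.11, 6.15, 6.21, 6.29
α = 0.10; lower rank = 40 × 0.050 = 2; upper rank = 40 × 0.950 = 38.
The 2nd smallest replicate is 4.11; the 38th is 6.15.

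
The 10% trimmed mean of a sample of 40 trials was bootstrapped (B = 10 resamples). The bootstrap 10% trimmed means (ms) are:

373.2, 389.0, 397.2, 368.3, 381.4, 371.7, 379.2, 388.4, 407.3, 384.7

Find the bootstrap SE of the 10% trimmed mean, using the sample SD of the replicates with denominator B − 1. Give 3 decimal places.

SE* = 12.047

Bootstrap SE is the standard deviation of the 10 replicate 10% trimmed means.
Mean of replicates: (373.2 + 389.0 + 397.2 + 368.3 + 381.4 + 371.7 + 379.2 + 388.4 + 407.3 + 384.7) / 10 = 3840.4000 / 10 = 384.0400
Sum of squared deviations: (−10.8400)² + (+4.9600)² + (+13.1600)² + (−15.7400)² + (−2.6400)² + (−12.3400)² + (−4.8400)² + (+4.3600)² + (+23.2600)² + (+0.6600)² = 1306.1840
Variance = 1306.1840 / 9 = 145.1316
SE* = √145.1316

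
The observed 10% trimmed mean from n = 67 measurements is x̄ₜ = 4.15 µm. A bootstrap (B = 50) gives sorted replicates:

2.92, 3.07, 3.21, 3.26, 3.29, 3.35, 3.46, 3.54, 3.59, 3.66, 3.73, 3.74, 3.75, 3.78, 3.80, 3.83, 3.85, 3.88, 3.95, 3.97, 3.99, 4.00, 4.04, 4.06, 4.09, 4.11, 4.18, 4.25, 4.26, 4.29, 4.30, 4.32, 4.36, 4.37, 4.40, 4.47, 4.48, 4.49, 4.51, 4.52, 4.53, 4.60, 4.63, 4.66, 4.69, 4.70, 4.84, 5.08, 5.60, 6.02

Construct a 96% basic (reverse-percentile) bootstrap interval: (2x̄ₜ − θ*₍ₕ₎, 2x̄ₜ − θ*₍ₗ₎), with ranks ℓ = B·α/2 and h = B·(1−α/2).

(2.70, 5.38)

Percentile endpoints at ranks 1 and 49: θ*₍1₎ = 2.92, θ*₍49₎ = 5.60.
Basic interval reflects these around x̄ₜ:
  lower = 2 × 4.15 − 5.60 = 2.70
  upper = 2 × 4.15 − 2.92 = 5.38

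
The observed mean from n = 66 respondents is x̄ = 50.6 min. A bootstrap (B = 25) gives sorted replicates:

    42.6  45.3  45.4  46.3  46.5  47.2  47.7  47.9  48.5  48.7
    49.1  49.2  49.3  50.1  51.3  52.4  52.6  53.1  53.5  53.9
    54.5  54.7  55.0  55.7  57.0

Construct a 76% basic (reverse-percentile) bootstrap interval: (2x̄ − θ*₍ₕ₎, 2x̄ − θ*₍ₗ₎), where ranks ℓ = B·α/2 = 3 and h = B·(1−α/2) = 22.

Percentile endpoints at ranks 3 and 22: θ*₍3₎ = 45.4, θ*₍22₎ = 54.7.
Basic interval reflects these around x̄:
  lower = 2 × 50.6 − 54.7 = 46.5
  upper = 2 × 50.6 − 45.4 = 55.8

(46.5, 55.8)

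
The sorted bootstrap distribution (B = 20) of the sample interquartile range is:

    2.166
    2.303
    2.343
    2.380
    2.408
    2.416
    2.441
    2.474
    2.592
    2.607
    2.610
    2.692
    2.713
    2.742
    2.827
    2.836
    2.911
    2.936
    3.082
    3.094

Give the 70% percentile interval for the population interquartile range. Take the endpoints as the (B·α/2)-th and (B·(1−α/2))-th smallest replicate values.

α = 0.30; lower rank = 20 × 0.150 = 3; upper rank = 20 × 0.850 = 17.
The 3rd smallest replicate is 2.343; the 17th is 2.911.

(2.343, 2.911)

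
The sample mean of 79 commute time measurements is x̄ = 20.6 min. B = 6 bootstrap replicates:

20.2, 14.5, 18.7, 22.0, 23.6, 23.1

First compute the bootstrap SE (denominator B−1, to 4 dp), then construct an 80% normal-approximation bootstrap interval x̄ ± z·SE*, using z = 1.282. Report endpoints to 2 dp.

(16.24, 24.96)

Mean of replicates = 20.3500; sum of squared deviations = 57.8150; SE* = √(57.8150/5) = 3.4004
Margin = 1.282 × 3.4004 = 4.359
Interval: 20.6 ± 4.359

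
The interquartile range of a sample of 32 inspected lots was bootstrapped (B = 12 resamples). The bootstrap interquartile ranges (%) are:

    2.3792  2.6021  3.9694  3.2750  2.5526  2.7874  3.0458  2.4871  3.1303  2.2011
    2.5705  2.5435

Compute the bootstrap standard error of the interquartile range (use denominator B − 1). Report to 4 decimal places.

Bootstrap SE is the standard deviation of the 12 replicate interquartile ranges.
Mean of replicates: (2.3792 + 2.6021 + 3.9694 + 3.2750 + 2.5526 + 2.7874 + 3.0458 + 2.4871 + 3.1303 + 2.2011 + 2.5705 + 2.5435) / 12 = 33.54400 / 12 = 2.79533
Sum of squared deviations: (−0.41613)² + (−0.19323)² + (+1.17407)² + (+0.47967)² + (−0.24273)² + (−0.00793)² + (+0.25047)² + (−0.30823)² + (+0.33497)² + (−0.59423)² + (−0.22483)² + (−0.25183)² = 2.61503
Variance = 2.61503 / 11 = 0.23773
SE* = √0.23773

SE* = 0.4876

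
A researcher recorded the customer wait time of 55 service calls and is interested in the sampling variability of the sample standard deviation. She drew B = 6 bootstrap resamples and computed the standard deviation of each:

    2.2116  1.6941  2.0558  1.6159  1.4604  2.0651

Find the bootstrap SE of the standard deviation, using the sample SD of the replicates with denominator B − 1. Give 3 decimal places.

Bootstrap SE is the standard deviation of the 6 replicate standard deviations.
Mean of replicates: (2.2116 + 1.6941 + 2.0558 + 1.6159 + 1.4604 + 2.0651) / 6 = 11.10290 / 6 = 1.85048
Sum of squared deviations: (+0.36112)² + (−0.15638)² + (+0.20532)² + (−0.23458)² + (−0.39008)² + (+0.21462)² = 0.45027
Variance = 0.45027 / 5 = 0.09005
SE* = √0.09005

SE* = 0.300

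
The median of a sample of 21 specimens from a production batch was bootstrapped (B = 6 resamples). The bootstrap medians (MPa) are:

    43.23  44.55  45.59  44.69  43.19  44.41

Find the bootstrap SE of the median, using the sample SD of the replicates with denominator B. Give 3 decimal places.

SE* = 0.843

Bootstrap SE is the standard deviation of the 6 replicate medians.
Mean of replicates: (43.23 + 44.55 + 45.59 + 44.69 + 43.19 + 44.41) / 6 = 265.6600 / 6 = 44.2767
Sum of squared deviations: (−1.0467)² + (+0.2733)² + (+1.3133)² + (+0.4133)² + (−1.0867)² + (+0.1333)² = 4.2645
Variance = 4.2645 / 6 = 0.7108
SE* = √0.7108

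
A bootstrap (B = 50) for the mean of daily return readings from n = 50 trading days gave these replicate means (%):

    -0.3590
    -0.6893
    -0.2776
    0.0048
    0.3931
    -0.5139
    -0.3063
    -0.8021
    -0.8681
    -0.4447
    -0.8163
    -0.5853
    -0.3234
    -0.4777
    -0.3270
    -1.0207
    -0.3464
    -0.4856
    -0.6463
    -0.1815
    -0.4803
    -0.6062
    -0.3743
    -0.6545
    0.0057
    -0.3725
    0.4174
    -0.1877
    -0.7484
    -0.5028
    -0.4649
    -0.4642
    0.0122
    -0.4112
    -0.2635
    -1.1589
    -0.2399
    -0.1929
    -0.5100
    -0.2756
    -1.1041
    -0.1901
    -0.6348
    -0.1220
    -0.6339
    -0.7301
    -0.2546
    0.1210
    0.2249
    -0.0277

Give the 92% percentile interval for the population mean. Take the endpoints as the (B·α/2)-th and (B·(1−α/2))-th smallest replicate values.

Sorted replicates: -1.1589, -1.1041, -1.0207, -0.8681, -0.8163, -0.8021, -0.7484, -0.7301, -0.6893, -0.6545, -0.6463, -0.6348, -0.6339, -0.6062, -0.5853, -0.5139, -0.5100, -0.5028, -0.4856, -0.4803, -0.4777, -0.4649, -0.4642, -0.4447, -0.4112, -0.3743, -0.3725, -0.3590, -0.3464, -0.3270, -0.3234, -0.3063, -0.2776, -0.2756, -0.2635, -0.2546, -0.2399, -0.1929, -0.1901, -0.1877, -0.1815, -0.1220, -0.0277, 0.0048, 0.0057, 0.0122, 0.1210, 0.2249, 0.3931, 0.4174
α = 0.08; lower rank = 50 × 0.040 = 2; upper rank = 50 × 0.960 = 48.
The 2nd smallest replicate is -1.1041; the 48th is 0.2249.

(-1.1041, 0.2249)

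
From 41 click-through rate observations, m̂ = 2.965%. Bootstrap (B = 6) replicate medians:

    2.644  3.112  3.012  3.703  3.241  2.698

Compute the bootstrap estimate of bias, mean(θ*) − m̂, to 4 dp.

bias = +0.1033

mean(θ*) = (2.644 + 3.112 + 3.012 + 3.703 + 3.241 + 2.698) / 6 = 3.06833
bias = 3.06833 − 2.965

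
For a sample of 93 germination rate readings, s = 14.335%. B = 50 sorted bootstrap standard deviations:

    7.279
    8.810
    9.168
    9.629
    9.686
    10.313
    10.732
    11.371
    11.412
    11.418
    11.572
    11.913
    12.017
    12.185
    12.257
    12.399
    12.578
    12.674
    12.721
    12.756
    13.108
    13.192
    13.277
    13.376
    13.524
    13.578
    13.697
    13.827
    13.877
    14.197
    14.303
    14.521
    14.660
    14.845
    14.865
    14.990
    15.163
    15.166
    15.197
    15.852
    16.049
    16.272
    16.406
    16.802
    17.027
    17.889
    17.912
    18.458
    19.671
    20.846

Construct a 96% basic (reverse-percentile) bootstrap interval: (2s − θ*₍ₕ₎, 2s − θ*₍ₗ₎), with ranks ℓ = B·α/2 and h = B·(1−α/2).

(8.999, 21.391)

Percentile endpoints at ranks 1 and 49: θ*₍1₎ = 7.279, θ*₍49₎ = 19.671.
Basic interval reflects these around s:
  lower = 2 × 14.335 − 19.671 = 8.999
  upper = 2 × 14.335 − 7.279 = 21.391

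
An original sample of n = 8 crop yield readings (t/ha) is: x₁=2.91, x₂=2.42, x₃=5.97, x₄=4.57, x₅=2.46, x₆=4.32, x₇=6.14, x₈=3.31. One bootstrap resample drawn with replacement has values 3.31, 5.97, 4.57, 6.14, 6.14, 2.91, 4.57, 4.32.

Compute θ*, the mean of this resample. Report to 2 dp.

θ* = 4.74

Mean = (3.31 + 5.97 + 4.57 + 6.14 + 6.14 + 2.91 + 4.57 + 4.32) / 8 = 37.930 / 8 = 4.74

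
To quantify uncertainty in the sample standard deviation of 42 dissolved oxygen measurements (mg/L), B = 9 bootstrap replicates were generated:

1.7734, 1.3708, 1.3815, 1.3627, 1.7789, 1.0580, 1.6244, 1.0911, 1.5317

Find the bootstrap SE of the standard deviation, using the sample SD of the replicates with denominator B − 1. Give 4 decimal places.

SE* = 0.2623

Bootstrap SE is the standard deviation of the 9 replicate standard deviations.
Mean of replicates: (1.7734 + 1.3708 + 1.3815 + 1.3627 + 1.7789 + 1.0580 + 1.6244 + 1.0911 + 1.5317) / 9 = 12.97250 / 9 = 1.44139
Sum of squared deviations: (+0.33201)² + (−0.07059)² + (−0.05989)² + (−0.07869)² + (+0.33751)² + (−0.38339)² + (+0.18301)² + (−0.35029)² + (+0.09031)² = 0.55025
Variance = 0.55025 / 8 = 0.06878
SE* = √0.06878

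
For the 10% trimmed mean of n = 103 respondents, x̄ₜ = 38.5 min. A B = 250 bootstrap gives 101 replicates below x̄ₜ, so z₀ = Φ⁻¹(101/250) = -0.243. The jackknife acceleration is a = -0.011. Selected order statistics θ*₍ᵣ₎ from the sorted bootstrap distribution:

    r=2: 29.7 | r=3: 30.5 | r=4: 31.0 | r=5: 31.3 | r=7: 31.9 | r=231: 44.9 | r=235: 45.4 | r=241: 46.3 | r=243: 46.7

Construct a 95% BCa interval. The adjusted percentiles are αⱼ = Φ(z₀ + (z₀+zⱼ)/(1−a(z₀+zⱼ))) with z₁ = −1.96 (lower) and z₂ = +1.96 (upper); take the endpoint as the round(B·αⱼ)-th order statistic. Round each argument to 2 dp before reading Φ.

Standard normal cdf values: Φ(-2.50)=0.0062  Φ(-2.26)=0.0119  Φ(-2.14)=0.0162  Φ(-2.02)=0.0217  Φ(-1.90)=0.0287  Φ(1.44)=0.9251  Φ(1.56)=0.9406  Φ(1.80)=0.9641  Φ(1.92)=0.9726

Lower: z₀ + z₁ = -0.243 + (-1.960) = -2.203; 1 − a(z₀+z₁) = 1 − (-0.011)(-2.203) = 0.9758; argument = -0.243 + (-2.203)/0.9758 = -2.5007 → -2.50.
α₁ = Φ(-2.50) = 0.0062; rank = round(250 × 0.0062) = 2; θ*₍2₎ = 29.7.
Upper: z₀ + z₂ = 1.717; 1 − a(z₀+z₂) = 1.0189; argument = 1.4422 → 1.44; α₂ = 0.9251; rank = 231; θ*₍231₎ = 44.9.

(29.7, 44.9)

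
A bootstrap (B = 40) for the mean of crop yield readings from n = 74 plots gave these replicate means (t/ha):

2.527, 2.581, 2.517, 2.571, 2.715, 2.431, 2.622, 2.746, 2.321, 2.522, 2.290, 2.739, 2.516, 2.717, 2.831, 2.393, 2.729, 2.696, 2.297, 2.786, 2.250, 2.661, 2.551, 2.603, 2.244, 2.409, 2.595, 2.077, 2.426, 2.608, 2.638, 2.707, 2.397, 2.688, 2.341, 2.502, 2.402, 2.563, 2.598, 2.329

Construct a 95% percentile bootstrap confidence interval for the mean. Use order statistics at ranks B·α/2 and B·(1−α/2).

Sorted replicates: 2.077, 2.244, 2.250, 2.290, 2.297, 2.321, 2.329, 2.341, 2.393, 2.397, 2.402, 2.409, 2.426, 2.431, 2.502, 2.516, 2.517, 2.522, 2.527, 2.551, 2.563, 2.571, 2.581, 2.595, 2.598, 2.603, 2.608, 2.622, 2.638, 2.661, 2.688, 2.696, 2.707, 2.715, 2.717, 2.729, 2.739, 2.746, 2.786, 2.831
α = 0.05; lower rank = 40 × 0.025 = 1; upper rank = 40 × 0.975 = 39.
The 1st smallest replicate is 2.077; the 39th is 2.786.

(2.077, 2.786)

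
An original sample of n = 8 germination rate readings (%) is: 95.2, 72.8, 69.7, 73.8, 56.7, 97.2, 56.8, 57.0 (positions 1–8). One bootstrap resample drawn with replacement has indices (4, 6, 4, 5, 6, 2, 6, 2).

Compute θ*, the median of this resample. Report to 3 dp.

θ* = 73.800

Resample values: 73.8, 97.2, 73.8, 56.7, 97.2, 72.8, 97.2, 72.8.
Sorted: 56.7, 72.8, 72.8, 73.8, 73.8, 97.2, 97.2, 97.2
Median = average of the two middle values = 73.800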